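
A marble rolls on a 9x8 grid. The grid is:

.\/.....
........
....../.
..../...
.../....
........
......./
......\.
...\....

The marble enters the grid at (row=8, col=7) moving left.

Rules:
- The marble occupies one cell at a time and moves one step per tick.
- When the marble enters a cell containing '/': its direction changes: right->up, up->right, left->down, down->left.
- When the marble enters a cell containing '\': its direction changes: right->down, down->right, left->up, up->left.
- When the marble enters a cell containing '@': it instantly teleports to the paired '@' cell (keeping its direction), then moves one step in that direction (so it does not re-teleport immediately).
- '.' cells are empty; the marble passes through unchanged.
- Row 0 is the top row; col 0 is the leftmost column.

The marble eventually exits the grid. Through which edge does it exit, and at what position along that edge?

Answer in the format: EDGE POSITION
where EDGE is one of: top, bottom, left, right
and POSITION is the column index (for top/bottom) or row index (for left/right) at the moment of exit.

Step 1: enter (8,7), '.' pass, move left to (8,6)
Step 2: enter (8,6), '.' pass, move left to (8,5)
Step 3: enter (8,5), '.' pass, move left to (8,4)
Step 4: enter (8,4), '.' pass, move left to (8,3)
Step 5: enter (8,3), '\' deflects left->up, move up to (7,3)
Step 6: enter (7,3), '.' pass, move up to (6,3)
Step 7: enter (6,3), '.' pass, move up to (5,3)
Step 8: enter (5,3), '.' pass, move up to (4,3)
Step 9: enter (4,3), '/' deflects up->right, move right to (4,4)
Step 10: enter (4,4), '.' pass, move right to (4,5)
Step 11: enter (4,5), '.' pass, move right to (4,6)
Step 12: enter (4,6), '.' pass, move right to (4,7)
Step 13: enter (4,7), '.' pass, move right to (4,8)
Step 14: at (4,8) — EXIT via right edge, pos 4

Answer: right 4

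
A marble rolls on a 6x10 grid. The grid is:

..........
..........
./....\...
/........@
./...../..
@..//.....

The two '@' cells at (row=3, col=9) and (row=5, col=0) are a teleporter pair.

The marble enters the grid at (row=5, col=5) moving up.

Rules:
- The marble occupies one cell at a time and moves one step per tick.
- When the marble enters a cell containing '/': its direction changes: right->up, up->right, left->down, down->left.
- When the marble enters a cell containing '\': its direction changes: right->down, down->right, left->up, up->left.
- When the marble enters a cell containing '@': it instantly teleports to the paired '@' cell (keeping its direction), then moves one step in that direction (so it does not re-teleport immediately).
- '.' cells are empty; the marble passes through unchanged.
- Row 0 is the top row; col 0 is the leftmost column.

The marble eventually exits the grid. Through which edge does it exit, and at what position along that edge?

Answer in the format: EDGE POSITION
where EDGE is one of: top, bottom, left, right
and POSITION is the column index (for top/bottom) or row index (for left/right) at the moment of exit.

Step 1: enter (5,5), '.' pass, move up to (4,5)
Step 2: enter (4,5), '.' pass, move up to (3,5)
Step 3: enter (3,5), '.' pass, move up to (2,5)
Step 4: enter (2,5), '.' pass, move up to (1,5)
Step 5: enter (1,5), '.' pass, move up to (0,5)
Step 6: enter (0,5), '.' pass, move up to (-1,5)
Step 7: at (-1,5) — EXIT via top edge, pos 5

Answer: top 5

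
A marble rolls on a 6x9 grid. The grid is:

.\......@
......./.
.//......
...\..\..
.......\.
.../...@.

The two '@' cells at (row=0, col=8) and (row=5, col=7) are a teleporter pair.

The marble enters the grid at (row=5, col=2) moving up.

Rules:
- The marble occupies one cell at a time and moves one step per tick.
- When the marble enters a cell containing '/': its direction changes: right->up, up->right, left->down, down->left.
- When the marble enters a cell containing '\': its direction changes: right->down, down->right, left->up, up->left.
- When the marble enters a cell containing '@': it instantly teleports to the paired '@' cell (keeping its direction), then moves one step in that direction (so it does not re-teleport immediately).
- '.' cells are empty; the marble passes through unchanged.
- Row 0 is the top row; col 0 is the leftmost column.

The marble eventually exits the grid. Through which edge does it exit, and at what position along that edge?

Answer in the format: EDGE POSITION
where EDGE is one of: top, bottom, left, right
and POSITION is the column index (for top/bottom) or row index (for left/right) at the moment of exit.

Step 1: enter (5,2), '.' pass, move up to (4,2)
Step 2: enter (4,2), '.' pass, move up to (3,2)
Step 3: enter (3,2), '.' pass, move up to (2,2)
Step 4: enter (2,2), '/' deflects up->right, move right to (2,3)
Step 5: enter (2,3), '.' pass, move right to (2,4)
Step 6: enter (2,4), '.' pass, move right to (2,5)
Step 7: enter (2,5), '.' pass, move right to (2,6)
Step 8: enter (2,6), '.' pass, move right to (2,7)
Step 9: enter (2,7), '.' pass, move right to (2,8)
Step 10: enter (2,8), '.' pass, move right to (2,9)
Step 11: at (2,9) — EXIT via right edge, pos 2

Answer: right 2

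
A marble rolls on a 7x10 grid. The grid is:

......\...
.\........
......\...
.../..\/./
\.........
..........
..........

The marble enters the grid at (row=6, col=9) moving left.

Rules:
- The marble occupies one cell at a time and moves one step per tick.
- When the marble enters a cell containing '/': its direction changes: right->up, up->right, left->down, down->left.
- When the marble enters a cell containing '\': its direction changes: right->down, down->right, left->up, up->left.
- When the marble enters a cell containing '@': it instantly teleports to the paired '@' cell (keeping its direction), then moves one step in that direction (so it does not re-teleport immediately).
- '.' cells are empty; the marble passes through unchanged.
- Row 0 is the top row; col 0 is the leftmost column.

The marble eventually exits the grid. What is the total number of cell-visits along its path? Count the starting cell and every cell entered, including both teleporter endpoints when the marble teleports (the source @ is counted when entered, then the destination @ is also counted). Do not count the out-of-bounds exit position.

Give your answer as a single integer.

Step 1: enter (6,9), '.' pass, move left to (6,8)
Step 2: enter (6,8), '.' pass, move left to (6,7)
Step 3: enter (6,7), '.' pass, move left to (6,6)
Step 4: enter (6,6), '.' pass, move left to (6,5)
Step 5: enter (6,5), '.' pass, move left to (6,4)
Step 6: enter (6,4), '.' pass, move left to (6,3)
Step 7: enter (6,3), '.' pass, move left to (6,2)
Step 8: enter (6,2), '.' pass, move left to (6,1)
Step 9: enter (6,1), '.' pass, move left to (6,0)
Step 10: enter (6,0), '.' pass, move left to (6,-1)
Step 11: at (6,-1) — EXIT via left edge, pos 6
Path length (cell visits): 10

Answer: 10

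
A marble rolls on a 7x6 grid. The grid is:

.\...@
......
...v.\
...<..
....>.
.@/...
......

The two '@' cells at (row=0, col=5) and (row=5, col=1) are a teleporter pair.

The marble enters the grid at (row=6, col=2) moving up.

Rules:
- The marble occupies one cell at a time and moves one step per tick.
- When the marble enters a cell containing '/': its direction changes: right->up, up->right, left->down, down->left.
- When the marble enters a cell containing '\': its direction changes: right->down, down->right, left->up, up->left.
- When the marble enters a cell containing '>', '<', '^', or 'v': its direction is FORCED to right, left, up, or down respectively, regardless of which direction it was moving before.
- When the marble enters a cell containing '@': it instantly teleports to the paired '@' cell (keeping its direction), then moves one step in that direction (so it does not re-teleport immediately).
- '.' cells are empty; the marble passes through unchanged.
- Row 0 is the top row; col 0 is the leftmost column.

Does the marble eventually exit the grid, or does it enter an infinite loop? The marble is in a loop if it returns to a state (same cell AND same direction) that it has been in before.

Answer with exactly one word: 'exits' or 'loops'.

Step 1: enter (6,2), '.' pass, move up to (5,2)
Step 2: enter (5,2), '/' deflects up->right, move right to (5,3)
Step 3: enter (5,3), '.' pass, move right to (5,4)
Step 4: enter (5,4), '.' pass, move right to (5,5)
Step 5: enter (5,5), '.' pass, move right to (5,6)
Step 6: at (5,6) — EXIT via right edge, pos 5

Answer: exits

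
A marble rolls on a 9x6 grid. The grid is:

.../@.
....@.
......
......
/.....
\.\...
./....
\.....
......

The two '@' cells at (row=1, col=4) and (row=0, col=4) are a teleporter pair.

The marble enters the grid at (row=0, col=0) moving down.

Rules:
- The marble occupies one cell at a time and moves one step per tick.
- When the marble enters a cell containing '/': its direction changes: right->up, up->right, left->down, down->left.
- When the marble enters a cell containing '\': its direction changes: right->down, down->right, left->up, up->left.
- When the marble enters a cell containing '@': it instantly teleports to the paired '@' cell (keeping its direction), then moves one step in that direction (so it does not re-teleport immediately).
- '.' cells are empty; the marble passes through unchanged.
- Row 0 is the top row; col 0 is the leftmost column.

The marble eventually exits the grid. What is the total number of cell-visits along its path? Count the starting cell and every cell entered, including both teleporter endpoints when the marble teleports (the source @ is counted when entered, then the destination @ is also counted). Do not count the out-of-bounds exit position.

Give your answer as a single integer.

Answer: 5

Derivation:
Step 1: enter (0,0), '.' pass, move down to (1,0)
Step 2: enter (1,0), '.' pass, move down to (2,0)
Step 3: enter (2,0), '.' pass, move down to (3,0)
Step 4: enter (3,0), '.' pass, move down to (4,0)
Step 5: enter (4,0), '/' deflects down->left, move left to (4,-1)
Step 6: at (4,-1) — EXIT via left edge, pos 4
Path length (cell visits): 5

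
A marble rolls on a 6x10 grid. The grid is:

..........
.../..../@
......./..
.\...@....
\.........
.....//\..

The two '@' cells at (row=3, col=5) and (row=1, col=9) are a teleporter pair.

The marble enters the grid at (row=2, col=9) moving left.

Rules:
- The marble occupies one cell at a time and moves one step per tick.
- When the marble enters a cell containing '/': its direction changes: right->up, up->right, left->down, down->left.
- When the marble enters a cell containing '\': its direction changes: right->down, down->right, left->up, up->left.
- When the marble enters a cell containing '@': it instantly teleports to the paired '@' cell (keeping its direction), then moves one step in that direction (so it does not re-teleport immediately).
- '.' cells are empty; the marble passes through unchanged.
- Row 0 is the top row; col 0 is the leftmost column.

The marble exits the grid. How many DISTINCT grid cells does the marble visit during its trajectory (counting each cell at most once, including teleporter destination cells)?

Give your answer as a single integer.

Step 1: enter (2,9), '.' pass, move left to (2,8)
Step 2: enter (2,8), '.' pass, move left to (2,7)
Step 3: enter (2,7), '/' deflects left->down, move down to (3,7)
Step 4: enter (3,7), '.' pass, move down to (4,7)
Step 5: enter (4,7), '.' pass, move down to (5,7)
Step 6: enter (5,7), '\' deflects down->right, move right to (5,8)
Step 7: enter (5,8), '.' pass, move right to (5,9)
Step 8: enter (5,9), '.' pass, move right to (5,10)
Step 9: at (5,10) — EXIT via right edge, pos 5
Distinct cells visited: 8 (path length 8)

Answer: 8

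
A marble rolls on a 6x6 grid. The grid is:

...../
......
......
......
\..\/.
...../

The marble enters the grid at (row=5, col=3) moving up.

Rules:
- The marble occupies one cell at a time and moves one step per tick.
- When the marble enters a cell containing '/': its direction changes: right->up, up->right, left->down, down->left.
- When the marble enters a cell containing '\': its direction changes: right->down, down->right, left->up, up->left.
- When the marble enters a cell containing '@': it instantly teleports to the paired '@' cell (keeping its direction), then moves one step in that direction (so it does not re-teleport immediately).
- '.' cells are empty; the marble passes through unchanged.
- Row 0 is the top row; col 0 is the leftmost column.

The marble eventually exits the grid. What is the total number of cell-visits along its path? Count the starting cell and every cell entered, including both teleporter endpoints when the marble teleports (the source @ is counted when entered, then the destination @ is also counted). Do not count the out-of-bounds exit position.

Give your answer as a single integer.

Answer: 9

Derivation:
Step 1: enter (5,3), '.' pass, move up to (4,3)
Step 2: enter (4,3), '\' deflects up->left, move left to (4,2)
Step 3: enter (4,2), '.' pass, move left to (4,1)
Step 4: enter (4,1), '.' pass, move left to (4,0)
Step 5: enter (4,0), '\' deflects left->up, move up to (3,0)
Step 6: enter (3,0), '.' pass, move up to (2,0)
Step 7: enter (2,0), '.' pass, move up to (1,0)
Step 8: enter (1,0), '.' pass, move up to (0,0)
Step 9: enter (0,0), '.' pass, move up to (-1,0)
Step 10: at (-1,0) — EXIT via top edge, pos 0
Path length (cell visits): 9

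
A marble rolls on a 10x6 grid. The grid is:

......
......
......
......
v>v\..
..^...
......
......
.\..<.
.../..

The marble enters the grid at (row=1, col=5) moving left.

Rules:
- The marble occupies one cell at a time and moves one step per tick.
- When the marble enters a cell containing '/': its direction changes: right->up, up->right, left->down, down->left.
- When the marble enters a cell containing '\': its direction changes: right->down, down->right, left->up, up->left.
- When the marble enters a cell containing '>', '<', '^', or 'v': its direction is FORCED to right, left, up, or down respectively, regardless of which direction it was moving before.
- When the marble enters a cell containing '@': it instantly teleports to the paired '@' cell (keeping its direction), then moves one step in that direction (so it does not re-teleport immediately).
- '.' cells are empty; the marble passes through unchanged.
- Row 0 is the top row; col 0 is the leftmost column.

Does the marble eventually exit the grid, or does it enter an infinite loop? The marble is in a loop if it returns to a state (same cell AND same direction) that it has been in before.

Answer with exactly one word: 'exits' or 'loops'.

Step 1: enter (1,5), '.' pass, move left to (1,4)
Step 2: enter (1,4), '.' pass, move left to (1,3)
Step 3: enter (1,3), '.' pass, move left to (1,2)
Step 4: enter (1,2), '.' pass, move left to (1,1)
Step 5: enter (1,1), '.' pass, move left to (1,0)
Step 6: enter (1,0), '.' pass, move left to (1,-1)
Step 7: at (1,-1) — EXIT via left edge, pos 1

Answer: exits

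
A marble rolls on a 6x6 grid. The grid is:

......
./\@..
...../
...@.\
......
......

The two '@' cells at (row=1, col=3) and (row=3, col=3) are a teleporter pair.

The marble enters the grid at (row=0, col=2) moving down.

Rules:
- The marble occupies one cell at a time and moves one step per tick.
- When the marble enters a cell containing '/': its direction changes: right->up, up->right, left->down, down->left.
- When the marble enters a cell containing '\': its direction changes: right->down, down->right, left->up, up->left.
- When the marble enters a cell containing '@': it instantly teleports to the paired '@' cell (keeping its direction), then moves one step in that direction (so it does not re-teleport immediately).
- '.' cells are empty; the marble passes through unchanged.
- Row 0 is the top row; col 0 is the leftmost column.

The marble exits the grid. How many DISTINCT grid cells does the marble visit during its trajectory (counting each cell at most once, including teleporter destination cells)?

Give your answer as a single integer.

Step 1: enter (0,2), '.' pass, move down to (1,2)
Step 2: enter (1,2), '\' deflects down->right, move right to (1,3)
Step 3: enter (1,3), '@' teleport (1,3)->(3,3), also enter (3,3), move right to (3,4)
Step 4: enter (3,4), '.' pass, move right to (3,5)
Step 5: enter (3,5), '\' deflects right->down, move down to (4,5)
Step 6: enter (4,5), '.' pass, move down to (5,5)
Step 7: enter (5,5), '.' pass, move down to (6,5)
Step 8: at (6,5) — EXIT via bottom edge, pos 5
Distinct cells visited: 8 (path length 8)

Answer: 8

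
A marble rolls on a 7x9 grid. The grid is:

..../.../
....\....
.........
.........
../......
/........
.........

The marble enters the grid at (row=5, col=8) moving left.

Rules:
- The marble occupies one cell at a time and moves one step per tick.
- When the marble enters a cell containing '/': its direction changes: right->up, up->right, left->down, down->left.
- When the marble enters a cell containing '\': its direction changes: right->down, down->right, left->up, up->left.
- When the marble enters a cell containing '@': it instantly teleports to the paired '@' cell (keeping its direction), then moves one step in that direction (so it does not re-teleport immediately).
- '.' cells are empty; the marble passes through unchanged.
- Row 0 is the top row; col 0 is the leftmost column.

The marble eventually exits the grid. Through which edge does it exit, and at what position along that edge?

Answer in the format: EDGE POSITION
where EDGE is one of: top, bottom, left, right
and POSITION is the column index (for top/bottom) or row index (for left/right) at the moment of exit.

Answer: bottom 0

Derivation:
Step 1: enter (5,8), '.' pass, move left to (5,7)
Step 2: enter (5,7), '.' pass, move left to (5,6)
Step 3: enter (5,6), '.' pass, move left to (5,5)
Step 4: enter (5,5), '.' pass, move left to (5,4)
Step 5: enter (5,4), '.' pass, move left to (5,3)
Step 6: enter (5,3), '.' pass, move left to (5,2)
Step 7: enter (5,2), '.' pass, move left to (5,1)
Step 8: enter (5,1), '.' pass, move left to (5,0)
Step 9: enter (5,0), '/' deflects left->down, move down to (6,0)
Step 10: enter (6,0), '.' pass, move down to (7,0)
Step 11: at (7,0) — EXIT via bottom edge, pos 0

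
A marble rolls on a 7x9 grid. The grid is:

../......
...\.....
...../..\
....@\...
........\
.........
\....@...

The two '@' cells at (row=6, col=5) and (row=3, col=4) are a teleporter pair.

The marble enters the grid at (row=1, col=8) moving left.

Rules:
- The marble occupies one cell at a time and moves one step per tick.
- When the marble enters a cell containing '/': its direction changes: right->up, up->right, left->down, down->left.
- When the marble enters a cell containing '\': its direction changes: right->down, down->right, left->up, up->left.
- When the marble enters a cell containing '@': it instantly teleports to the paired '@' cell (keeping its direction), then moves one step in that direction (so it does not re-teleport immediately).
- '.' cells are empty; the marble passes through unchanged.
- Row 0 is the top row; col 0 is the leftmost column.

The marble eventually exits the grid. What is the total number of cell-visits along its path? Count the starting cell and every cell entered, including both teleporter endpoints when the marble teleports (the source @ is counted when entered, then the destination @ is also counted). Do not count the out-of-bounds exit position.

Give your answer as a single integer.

Answer: 7

Derivation:
Step 1: enter (1,8), '.' pass, move left to (1,7)
Step 2: enter (1,7), '.' pass, move left to (1,6)
Step 3: enter (1,6), '.' pass, move left to (1,5)
Step 4: enter (1,5), '.' pass, move left to (1,4)
Step 5: enter (1,4), '.' pass, move left to (1,3)
Step 6: enter (1,3), '\' deflects left->up, move up to (0,3)
Step 7: enter (0,3), '.' pass, move up to (-1,3)
Step 8: at (-1,3) — EXIT via top edge, pos 3
Path length (cell visits): 7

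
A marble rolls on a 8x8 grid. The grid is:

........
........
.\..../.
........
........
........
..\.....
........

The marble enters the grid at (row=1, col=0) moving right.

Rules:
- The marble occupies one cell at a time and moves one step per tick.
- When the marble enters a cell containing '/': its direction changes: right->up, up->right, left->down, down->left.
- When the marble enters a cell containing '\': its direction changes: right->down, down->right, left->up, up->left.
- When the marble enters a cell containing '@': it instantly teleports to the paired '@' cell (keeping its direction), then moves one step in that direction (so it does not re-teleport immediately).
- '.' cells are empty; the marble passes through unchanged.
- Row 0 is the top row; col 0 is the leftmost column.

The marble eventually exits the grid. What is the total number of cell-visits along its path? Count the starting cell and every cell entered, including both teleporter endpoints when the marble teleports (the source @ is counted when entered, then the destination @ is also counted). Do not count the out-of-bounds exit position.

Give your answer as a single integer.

Answer: 8

Derivation:
Step 1: enter (1,0), '.' pass, move right to (1,1)
Step 2: enter (1,1), '.' pass, move right to (1,2)
Step 3: enter (1,2), '.' pass, move right to (1,3)
Step 4: enter (1,3), '.' pass, move right to (1,4)
Step 5: enter (1,4), '.' pass, move right to (1,5)
Step 6: enter (1,5), '.' pass, move right to (1,6)
Step 7: enter (1,6), '.' pass, move right to (1,7)
Step 8: enter (1,7), '.' pass, move right to (1,8)
Step 9: at (1,8) — EXIT via right edge, pos 1
Path length (cell visits): 8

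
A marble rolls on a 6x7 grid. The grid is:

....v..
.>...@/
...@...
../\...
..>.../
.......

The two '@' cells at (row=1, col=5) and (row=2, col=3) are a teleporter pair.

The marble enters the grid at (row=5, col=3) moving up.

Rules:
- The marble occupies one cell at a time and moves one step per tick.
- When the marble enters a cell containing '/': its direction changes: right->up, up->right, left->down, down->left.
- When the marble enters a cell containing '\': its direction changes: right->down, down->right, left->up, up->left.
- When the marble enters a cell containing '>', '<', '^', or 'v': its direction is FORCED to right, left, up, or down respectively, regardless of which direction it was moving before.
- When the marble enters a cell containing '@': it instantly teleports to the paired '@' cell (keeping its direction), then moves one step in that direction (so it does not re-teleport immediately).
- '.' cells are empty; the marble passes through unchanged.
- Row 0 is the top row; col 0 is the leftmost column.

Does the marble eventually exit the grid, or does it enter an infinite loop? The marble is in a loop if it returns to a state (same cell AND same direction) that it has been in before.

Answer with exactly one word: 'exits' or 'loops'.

Answer: exits

Derivation:
Step 1: enter (5,3), '.' pass, move up to (4,3)
Step 2: enter (4,3), '.' pass, move up to (3,3)
Step 3: enter (3,3), '\' deflects up->left, move left to (3,2)
Step 4: enter (3,2), '/' deflects left->down, move down to (4,2)
Step 5: enter (4,2), '>' forces down->right, move right to (4,3)
Step 6: enter (4,3), '.' pass, move right to (4,4)
Step 7: enter (4,4), '.' pass, move right to (4,5)
Step 8: enter (4,5), '.' pass, move right to (4,6)
Step 9: enter (4,6), '/' deflects right->up, move up to (3,6)
Step 10: enter (3,6), '.' pass, move up to (2,6)
Step 11: enter (2,6), '.' pass, move up to (1,6)
Step 12: enter (1,6), '/' deflects up->right, move right to (1,7)
Step 13: at (1,7) — EXIT via right edge, pos 1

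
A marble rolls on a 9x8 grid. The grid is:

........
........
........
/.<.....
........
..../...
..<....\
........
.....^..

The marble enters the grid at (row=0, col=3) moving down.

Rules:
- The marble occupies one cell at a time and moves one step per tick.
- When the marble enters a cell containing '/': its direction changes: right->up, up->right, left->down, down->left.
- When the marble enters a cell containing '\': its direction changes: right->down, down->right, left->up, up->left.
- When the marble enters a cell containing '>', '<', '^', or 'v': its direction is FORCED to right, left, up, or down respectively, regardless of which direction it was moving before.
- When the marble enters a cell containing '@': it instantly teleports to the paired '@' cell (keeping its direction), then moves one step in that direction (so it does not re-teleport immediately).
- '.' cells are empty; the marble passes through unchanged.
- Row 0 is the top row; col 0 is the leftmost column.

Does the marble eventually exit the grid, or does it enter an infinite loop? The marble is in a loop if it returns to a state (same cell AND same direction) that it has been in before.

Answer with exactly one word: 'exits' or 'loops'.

Step 1: enter (0,3), '.' pass, move down to (1,3)
Step 2: enter (1,3), '.' pass, move down to (2,3)
Step 3: enter (2,3), '.' pass, move down to (3,3)
Step 4: enter (3,3), '.' pass, move down to (4,3)
Step 5: enter (4,3), '.' pass, move down to (5,3)
Step 6: enter (5,3), '.' pass, move down to (6,3)
Step 7: enter (6,3), '.' pass, move down to (7,3)
Step 8: enter (7,3), '.' pass, move down to (8,3)
Step 9: enter (8,3), '.' pass, move down to (9,3)
Step 10: at (9,3) — EXIT via bottom edge, pos 3

Answer: exits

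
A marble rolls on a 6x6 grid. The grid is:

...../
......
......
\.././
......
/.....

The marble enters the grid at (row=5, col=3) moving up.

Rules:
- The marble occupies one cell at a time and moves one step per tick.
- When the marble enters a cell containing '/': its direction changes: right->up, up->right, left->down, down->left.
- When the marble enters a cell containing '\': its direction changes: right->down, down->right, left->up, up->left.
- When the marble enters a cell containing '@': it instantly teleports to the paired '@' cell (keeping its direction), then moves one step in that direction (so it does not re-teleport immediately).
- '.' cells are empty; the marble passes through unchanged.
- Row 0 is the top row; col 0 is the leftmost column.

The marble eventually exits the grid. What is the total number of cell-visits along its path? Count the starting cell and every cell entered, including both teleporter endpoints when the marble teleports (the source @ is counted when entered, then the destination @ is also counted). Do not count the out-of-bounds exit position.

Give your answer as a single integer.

Answer: 8

Derivation:
Step 1: enter (5,3), '.' pass, move up to (4,3)
Step 2: enter (4,3), '.' pass, move up to (3,3)
Step 3: enter (3,3), '/' deflects up->right, move right to (3,4)
Step 4: enter (3,4), '.' pass, move right to (3,5)
Step 5: enter (3,5), '/' deflects right->up, move up to (2,5)
Step 6: enter (2,5), '.' pass, move up to (1,5)
Step 7: enter (1,5), '.' pass, move up to (0,5)
Step 8: enter (0,5), '/' deflects up->right, move right to (0,6)
Step 9: at (0,6) — EXIT via right edge, pos 0
Path length (cell visits): 8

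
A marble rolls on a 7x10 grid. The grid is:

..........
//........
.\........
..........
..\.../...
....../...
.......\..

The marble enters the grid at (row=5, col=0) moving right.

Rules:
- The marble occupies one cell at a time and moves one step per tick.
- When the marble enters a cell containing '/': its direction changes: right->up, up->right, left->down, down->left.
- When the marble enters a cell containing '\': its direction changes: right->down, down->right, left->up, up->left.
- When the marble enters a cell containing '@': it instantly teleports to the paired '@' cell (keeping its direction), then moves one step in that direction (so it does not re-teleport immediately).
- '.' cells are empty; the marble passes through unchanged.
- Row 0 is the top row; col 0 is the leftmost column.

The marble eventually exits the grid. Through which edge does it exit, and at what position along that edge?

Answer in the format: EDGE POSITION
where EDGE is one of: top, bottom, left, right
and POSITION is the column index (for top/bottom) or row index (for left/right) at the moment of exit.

Answer: right 4

Derivation:
Step 1: enter (5,0), '.' pass, move right to (5,1)
Step 2: enter (5,1), '.' pass, move right to (5,2)
Step 3: enter (5,2), '.' pass, move right to (5,3)
Step 4: enter (5,3), '.' pass, move right to (5,4)
Step 5: enter (5,4), '.' pass, move right to (5,5)
Step 6: enter (5,5), '.' pass, move right to (5,6)
Step 7: enter (5,6), '/' deflects right->up, move up to (4,6)
Step 8: enter (4,6), '/' deflects up->right, move right to (4,7)
Step 9: enter (4,7), '.' pass, move right to (4,8)
Step 10: enter (4,8), '.' pass, move right to (4,9)
Step 11: enter (4,9), '.' pass, move right to (4,10)
Step 12: at (4,10) — EXIT via right edge, pos 4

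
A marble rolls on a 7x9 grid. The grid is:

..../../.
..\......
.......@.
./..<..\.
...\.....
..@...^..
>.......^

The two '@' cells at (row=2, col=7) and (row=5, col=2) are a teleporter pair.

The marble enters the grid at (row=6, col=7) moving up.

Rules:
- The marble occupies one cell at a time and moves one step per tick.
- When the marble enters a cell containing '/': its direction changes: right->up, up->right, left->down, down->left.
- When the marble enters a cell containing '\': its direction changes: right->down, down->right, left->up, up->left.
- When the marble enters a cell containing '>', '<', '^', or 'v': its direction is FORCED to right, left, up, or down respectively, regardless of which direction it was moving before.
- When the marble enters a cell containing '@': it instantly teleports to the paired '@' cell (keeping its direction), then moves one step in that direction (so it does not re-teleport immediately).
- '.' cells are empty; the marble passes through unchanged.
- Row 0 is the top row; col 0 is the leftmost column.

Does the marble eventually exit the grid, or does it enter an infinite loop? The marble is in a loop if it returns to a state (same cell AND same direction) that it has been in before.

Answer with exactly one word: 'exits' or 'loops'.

Answer: exits

Derivation:
Step 1: enter (6,7), '.' pass, move up to (5,7)
Step 2: enter (5,7), '.' pass, move up to (4,7)
Step 3: enter (4,7), '.' pass, move up to (3,7)
Step 4: enter (3,7), '\' deflects up->left, move left to (3,6)
Step 5: enter (3,6), '.' pass, move left to (3,5)
Step 6: enter (3,5), '.' pass, move left to (3,4)
Step 7: enter (3,4), '<' forces left->left, move left to (3,3)
Step 8: enter (3,3), '.' pass, move left to (3,2)
Step 9: enter (3,2), '.' pass, move left to (3,1)
Step 10: enter (3,1), '/' deflects left->down, move down to (4,1)
Step 11: enter (4,1), '.' pass, move down to (5,1)
Step 12: enter (5,1), '.' pass, move down to (6,1)
Step 13: enter (6,1), '.' pass, move down to (7,1)
Step 14: at (7,1) — EXIT via bottom edge, pos 1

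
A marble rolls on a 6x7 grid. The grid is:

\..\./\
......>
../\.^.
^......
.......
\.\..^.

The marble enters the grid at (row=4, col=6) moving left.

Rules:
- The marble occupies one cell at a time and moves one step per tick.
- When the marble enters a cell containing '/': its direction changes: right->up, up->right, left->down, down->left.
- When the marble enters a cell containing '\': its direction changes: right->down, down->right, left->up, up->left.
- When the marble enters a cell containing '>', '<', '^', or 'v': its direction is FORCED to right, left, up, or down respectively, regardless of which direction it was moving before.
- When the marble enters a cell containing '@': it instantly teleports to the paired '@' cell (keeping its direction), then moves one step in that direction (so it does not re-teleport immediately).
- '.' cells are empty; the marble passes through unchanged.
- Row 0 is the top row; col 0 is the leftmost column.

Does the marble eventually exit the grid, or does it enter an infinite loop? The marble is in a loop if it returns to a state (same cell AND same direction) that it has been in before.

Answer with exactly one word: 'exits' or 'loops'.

Answer: exits

Derivation:
Step 1: enter (4,6), '.' pass, move left to (4,5)
Step 2: enter (4,5), '.' pass, move left to (4,4)
Step 3: enter (4,4), '.' pass, move left to (4,3)
Step 4: enter (4,3), '.' pass, move left to (4,2)
Step 5: enter (4,2), '.' pass, move left to (4,1)
Step 6: enter (4,1), '.' pass, move left to (4,0)
Step 7: enter (4,0), '.' pass, move left to (4,-1)
Step 8: at (4,-1) — EXIT via left edge, pos 4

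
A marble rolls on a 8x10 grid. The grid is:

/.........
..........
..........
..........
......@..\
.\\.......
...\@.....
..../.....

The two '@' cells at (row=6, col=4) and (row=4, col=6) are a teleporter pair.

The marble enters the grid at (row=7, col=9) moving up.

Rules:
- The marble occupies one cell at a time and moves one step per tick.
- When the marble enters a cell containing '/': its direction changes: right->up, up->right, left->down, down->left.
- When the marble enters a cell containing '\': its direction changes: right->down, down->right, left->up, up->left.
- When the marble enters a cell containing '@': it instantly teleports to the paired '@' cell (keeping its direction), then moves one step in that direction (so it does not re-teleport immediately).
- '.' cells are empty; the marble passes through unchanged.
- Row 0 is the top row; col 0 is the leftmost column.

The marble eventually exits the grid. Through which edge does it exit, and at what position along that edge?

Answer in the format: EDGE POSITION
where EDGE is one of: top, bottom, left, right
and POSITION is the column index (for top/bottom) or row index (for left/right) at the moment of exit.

Step 1: enter (7,9), '.' pass, move up to (6,9)
Step 2: enter (6,9), '.' pass, move up to (5,9)
Step 3: enter (5,9), '.' pass, move up to (4,9)
Step 4: enter (4,9), '\' deflects up->left, move left to (4,8)
Step 5: enter (4,8), '.' pass, move left to (4,7)
Step 6: enter (4,7), '.' pass, move left to (4,6)
Step 7: enter (4,6), '@' teleport (4,6)->(6,4), also enter (6,4), move left to (6,3)
Step 8: enter (6,3), '\' deflects left->up, move up to (5,3)
Step 9: enter (5,3), '.' pass, move up to (4,3)
Step 10: enter (4,3), '.' pass, move up to (3,3)
Step 11: enter (3,3), '.' pass, move up to (2,3)
Step 12: enter (2,3), '.' pass, move up to (1,3)
Step 13: enter (1,3), '.' pass, move up to (0,3)
Step 14: enter (0,3), '.' pass, move up to (-1,3)
Step 15: at (-1,3) — EXIT via top edge, pos 3

Answer: top 3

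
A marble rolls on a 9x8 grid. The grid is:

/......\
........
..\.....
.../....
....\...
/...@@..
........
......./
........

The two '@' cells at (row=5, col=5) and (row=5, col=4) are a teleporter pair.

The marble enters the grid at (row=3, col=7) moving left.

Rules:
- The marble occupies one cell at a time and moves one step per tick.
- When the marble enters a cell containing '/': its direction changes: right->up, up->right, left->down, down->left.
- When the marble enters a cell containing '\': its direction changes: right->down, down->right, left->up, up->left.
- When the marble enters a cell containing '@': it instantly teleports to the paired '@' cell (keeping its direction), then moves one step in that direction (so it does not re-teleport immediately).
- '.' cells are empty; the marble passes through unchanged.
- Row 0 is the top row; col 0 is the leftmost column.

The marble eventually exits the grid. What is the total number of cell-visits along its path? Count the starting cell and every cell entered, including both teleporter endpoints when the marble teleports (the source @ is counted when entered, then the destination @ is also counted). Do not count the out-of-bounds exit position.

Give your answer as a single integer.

Step 1: enter (3,7), '.' pass, move left to (3,6)
Step 2: enter (3,6), '.' pass, move left to (3,5)
Step 3: enter (3,5), '.' pass, move left to (3,4)
Step 4: enter (3,4), '.' pass, move left to (3,3)
Step 5: enter (3,3), '/' deflects left->down, move down to (4,3)
Step 6: enter (4,3), '.' pass, move down to (5,3)
Step 7: enter (5,3), '.' pass, move down to (6,3)
Step 8: enter (6,3), '.' pass, move down to (7,3)
Step 9: enter (7,3), '.' pass, move down to (8,3)
Step 10: enter (8,3), '.' pass, move down to (9,3)
Step 11: at (9,3) — EXIT via bottom edge, pos 3
Path length (cell visits): 10

Answer: 10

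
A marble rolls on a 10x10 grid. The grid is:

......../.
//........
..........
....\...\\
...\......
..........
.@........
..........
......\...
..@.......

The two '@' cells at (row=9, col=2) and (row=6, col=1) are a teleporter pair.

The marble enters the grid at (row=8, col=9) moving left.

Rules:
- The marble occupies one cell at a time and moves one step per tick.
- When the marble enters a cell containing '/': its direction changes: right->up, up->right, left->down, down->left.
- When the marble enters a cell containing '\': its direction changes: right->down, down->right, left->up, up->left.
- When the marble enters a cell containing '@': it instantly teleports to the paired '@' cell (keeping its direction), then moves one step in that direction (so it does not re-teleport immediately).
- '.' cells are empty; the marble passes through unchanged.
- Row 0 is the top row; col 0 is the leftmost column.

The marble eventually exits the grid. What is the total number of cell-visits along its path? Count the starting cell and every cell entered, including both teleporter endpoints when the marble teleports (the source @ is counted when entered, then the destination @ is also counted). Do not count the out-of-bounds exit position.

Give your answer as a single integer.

Answer: 12

Derivation:
Step 1: enter (8,9), '.' pass, move left to (8,8)
Step 2: enter (8,8), '.' pass, move left to (8,7)
Step 3: enter (8,7), '.' pass, move left to (8,6)
Step 4: enter (8,6), '\' deflects left->up, move up to (7,6)
Step 5: enter (7,6), '.' pass, move up to (6,6)
Step 6: enter (6,6), '.' pass, move up to (5,6)
Step 7: enter (5,6), '.' pass, move up to (4,6)
Step 8: enter (4,6), '.' pass, move up to (3,6)
Step 9: enter (3,6), '.' pass, move up to (2,6)
Step 10: enter (2,6), '.' pass, move up to (1,6)
Step 11: enter (1,6), '.' pass, move up to (0,6)
Step 12: enter (0,6), '.' pass, move up to (-1,6)
Step 13: at (-1,6) — EXIT via top edge, pos 6
Path length (cell visits): 12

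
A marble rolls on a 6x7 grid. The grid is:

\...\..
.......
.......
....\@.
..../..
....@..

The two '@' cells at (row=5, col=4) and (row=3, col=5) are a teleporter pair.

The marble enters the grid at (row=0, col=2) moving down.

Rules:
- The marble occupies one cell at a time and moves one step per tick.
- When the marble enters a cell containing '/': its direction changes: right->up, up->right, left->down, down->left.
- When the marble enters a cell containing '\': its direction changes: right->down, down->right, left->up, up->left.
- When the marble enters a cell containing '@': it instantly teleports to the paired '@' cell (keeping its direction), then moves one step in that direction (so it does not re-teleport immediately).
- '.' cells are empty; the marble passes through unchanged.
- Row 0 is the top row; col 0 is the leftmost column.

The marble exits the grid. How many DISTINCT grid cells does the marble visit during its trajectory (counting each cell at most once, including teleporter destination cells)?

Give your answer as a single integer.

Step 1: enter (0,2), '.' pass, move down to (1,2)
Step 2: enter (1,2), '.' pass, move down to (2,2)
Step 3: enter (2,2), '.' pass, move down to (3,2)
Step 4: enter (3,2), '.' pass, move down to (4,2)
Step 5: enter (4,2), '.' pass, move down to (5,2)
Step 6: enter (5,2), '.' pass, move down to (6,2)
Step 7: at (6,2) — EXIT via bottom edge, pos 2
Distinct cells visited: 6 (path length 6)

Answer: 6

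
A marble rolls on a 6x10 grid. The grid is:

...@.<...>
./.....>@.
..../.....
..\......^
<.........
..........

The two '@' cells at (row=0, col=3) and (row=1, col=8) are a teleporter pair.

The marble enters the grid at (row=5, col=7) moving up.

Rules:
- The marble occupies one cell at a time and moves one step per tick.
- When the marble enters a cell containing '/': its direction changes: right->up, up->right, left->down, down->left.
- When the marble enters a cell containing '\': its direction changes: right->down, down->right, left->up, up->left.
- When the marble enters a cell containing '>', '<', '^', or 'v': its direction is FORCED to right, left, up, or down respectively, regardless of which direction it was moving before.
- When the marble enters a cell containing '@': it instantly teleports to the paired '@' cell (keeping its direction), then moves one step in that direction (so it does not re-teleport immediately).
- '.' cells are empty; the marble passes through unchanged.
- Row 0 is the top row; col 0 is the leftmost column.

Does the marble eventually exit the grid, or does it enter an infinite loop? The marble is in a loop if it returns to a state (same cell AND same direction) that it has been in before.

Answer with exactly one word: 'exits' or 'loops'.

Answer: loops

Derivation:
Step 1: enter (5,7), '.' pass, move up to (4,7)
Step 2: enter (4,7), '.' pass, move up to (3,7)
Step 3: enter (3,7), '.' pass, move up to (2,7)
Step 4: enter (2,7), '.' pass, move up to (1,7)
Step 5: enter (1,7), '>' forces up->right, move right to (1,8)
Step 6: enter (1,8), '@' teleport (1,8)->(0,3), also enter (0,3), move right to (0,4)
Step 7: enter (0,4), '.' pass, move right to (0,5)
Step 8: enter (0,5), '<' forces right->left, move left to (0,4)
Step 9: enter (0,4), '.' pass, move left to (0,3)
Step 10: enter (0,3), '@' teleport (0,3)->(1,8), also enter (1,8), move left to (1,7)
Step 11: enter (1,7), '>' forces left->right, move right to (1,8)
Step 12: at (1,8) dir=right — LOOP DETECTED (seen before)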